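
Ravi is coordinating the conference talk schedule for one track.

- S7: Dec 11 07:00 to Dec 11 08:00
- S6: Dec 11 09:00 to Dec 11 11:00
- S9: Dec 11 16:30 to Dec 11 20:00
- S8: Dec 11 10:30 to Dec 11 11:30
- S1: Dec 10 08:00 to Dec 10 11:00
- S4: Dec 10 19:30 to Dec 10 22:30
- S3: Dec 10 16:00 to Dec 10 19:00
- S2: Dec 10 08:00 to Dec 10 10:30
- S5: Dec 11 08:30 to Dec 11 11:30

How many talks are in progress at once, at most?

3

Sweep the timeline, counting +1 at each start and −1 at each end (ends before starts at a tie):
Dec 10 08:00 start S1 → 1
Dec 10 08:00 start S2 → 2
Dec 10 10:30 end S2 → 1
Dec 10 11:00 end S1 → 0
Dec 10 16:00 start S3 → 1
Dec 10 19:00 end S3 → 0
Dec 10 19:30 start S4 → 1
Dec 10 22:30 end S4 → 0
Dec 11 07:00 start S7 → 1
Dec 11 08:00 end S7 → 0
Dec 11 08:30 start S5 → 1
Dec 11 09:00 start S6 → 2
Dec 11 10:30 start S8 → 3
Dec 11 11:00 end S6 → 2
Dec 11 11:30 end S5 → 1
Dec 11 11:30 end S8 → 0
Dec 11 16:30 start S9 → 1
Dec 11 20:00 end S9 → 0
Peak is 3, at Dec 11 10:30 (S5, S6, S8).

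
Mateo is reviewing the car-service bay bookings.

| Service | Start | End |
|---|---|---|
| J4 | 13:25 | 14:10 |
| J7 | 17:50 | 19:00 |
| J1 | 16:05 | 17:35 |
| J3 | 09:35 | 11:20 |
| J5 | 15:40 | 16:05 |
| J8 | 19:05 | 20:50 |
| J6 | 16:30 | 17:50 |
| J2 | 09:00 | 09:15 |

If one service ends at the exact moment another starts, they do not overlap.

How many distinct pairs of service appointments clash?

Sorted by start: J2, J3, J4, J5, J1, J6, J7, J8.
J3 starts after J2 ends — done with J2.
J4 starts after J3 ends — done with J3.
J5 starts after J4 ends — done with J4.
J1 starts exactly when J5 ends (back-to-back, no overlap) — done with J5.
J6 starts before J1 ends → J1 and J6 overlap.
J7 starts after J1 ends — done with J1.
J7 starts exactly when J6 ends (back-to-back, no overlap) — done with J6.
J8 starts after J7 ends.
Overlapping pairs: J1 & J6 — 1 in total.

1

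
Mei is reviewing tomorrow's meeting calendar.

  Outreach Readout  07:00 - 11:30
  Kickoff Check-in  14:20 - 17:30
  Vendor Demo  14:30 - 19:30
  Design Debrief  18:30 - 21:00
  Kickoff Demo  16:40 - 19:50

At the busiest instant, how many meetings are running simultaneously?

3

Sort all start/end points and keep a running count:
07:00 start Outreach Readout → 1
11:30 end Outreach Readout → 0
14:20 start Kickoff Check-in → 1
14:30 start Vendor Demo → 2
16:40 start Kickoff Demo → 3
17:30 end Kickoff Check-in → 2
18:30 start Design Debrief → 3
19:30 end Vendor Demo → 2
19:50 end Kickoff Demo → 1
21:00 end Design Debrief → 0
Peak is 3, at 16:40 (Kickoff Check-in, Kickoff Demo, Vendor Demo).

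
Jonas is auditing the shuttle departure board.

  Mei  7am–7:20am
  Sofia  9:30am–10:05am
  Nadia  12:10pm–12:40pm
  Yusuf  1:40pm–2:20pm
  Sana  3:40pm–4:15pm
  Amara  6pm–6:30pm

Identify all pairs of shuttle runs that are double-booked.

no conflicts

Sorted by start: Mei, Sofia, Nadia, Yusuf, Sana, Amara.
Sofia starts after Mei ends, so nothing later overlaps Mei either.
Nadia starts after Sofia ends, so nothing later overlaps Sofia either.
Yusuf starts after Nadia ends, so nothing later overlaps Nadia either.
Sana starts after Yusuf ends, so nothing later overlaps Yusuf either.
Amara starts after Sana ends.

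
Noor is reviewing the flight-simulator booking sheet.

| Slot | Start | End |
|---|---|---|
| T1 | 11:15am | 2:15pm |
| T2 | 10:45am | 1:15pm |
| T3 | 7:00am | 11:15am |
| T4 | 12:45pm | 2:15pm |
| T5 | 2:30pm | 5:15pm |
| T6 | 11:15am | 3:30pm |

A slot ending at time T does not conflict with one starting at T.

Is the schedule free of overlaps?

Check each pair: they overlap iff neither finishes before the other starts.
Sorted by start: T3, T2, T1, T6, T4, T5.
T2 starts before T3 ends → T3 and T2 overlap.
That's a conflict, so the schedule is not conflict-free.

No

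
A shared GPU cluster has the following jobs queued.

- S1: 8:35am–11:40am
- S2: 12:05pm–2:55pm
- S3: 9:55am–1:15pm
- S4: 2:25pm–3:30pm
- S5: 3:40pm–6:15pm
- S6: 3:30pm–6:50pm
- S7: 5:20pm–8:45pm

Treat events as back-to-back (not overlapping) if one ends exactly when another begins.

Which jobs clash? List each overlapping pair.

Sorted by start: S1, S3, S2, S4, S6, S5, S7.
S3 starts before S1 ends → S1 and S3 overlap.
S2 starts after S1 ends, so nothing later overlaps S1 either.
S2 starts before S3 ends → S3 and S2 overlap.
S4 starts after S3 ends, so nothing later overlaps S3 either.
S4 starts before S2 ends → S2 and S4 overlap.
S6 starts after S2 ends, so nothing later overlaps S2 either.
S6 starts exactly when S4 ends (back-to-back, no overlap), so nothing later overlaps S4 either.
S5 starts before S6 ends → S6 and S5 overlap.
S7 starts before S6 ends → S6 and S7 overlap.
S7 starts before S5 ends → S5 and S7 overlap.

S1 & S3, S2 & S3, S2 & S4, S5 & S6, S5 & S7, S6 & S7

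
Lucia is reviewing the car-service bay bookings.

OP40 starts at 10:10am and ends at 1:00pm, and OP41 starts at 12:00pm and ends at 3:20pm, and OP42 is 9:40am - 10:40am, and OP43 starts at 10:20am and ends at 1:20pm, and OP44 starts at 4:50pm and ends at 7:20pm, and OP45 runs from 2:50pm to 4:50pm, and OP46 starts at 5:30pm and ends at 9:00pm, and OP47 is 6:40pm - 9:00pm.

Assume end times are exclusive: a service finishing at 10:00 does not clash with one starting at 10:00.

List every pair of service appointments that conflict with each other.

OP40 & OP41, OP40 & OP42, OP40 & OP43, OP41 & OP43, OP41 & OP45, OP42 & OP43, OP44 & OP46, OP44 & OP47, OP46 & OP47

Sorted by start: OP42, OP40, OP43, OP41, OP45, OP44, OP46, OP47.
OP40 starts before OP42 ends → OP42 and OP40 overlap.
OP43 starts before OP42 ends → OP42 and OP43 overlap.
OP41 starts after OP42 ends, so OP42 has no further overlaps.
OP43 starts before OP40 ends → OP40 and OP43 overlap.
OP41 starts before OP40 ends → OP40 and OP41 overlap.
OP45 starts after OP40 ends, so OP40 has no further overlaps.
OP41 starts before OP43 ends → OP43 and OP41 overlap.
OP45 starts after OP43 ends, so OP43 has no further overlaps.
OP45 starts before OP41 ends → OP41 and OP45 overlap.
OP44 starts after OP41 ends, so OP41 has no further overlaps.
OP44 starts exactly when OP45 ends (back-to-back, no overlap), so OP45 has no further overlaps.
OP46 starts before OP44 ends → OP44 and OP46 overlap.
OP47 starts before OP44 ends → OP44 and OP47 overlap.
OP47 starts before OP46 ends → OP46 and OP47 overlap.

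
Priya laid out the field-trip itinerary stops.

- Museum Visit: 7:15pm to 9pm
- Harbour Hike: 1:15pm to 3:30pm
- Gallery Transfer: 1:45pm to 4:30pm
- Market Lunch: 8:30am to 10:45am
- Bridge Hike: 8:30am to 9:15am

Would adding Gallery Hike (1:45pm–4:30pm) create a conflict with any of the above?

Bridge Hike: ends 9:15am at or before Gallery Hike starts 1:45pm → clear.
Market Lunch: ends 10:45am at or before Gallery Hike starts 1:45pm → clear.
Harbour Hike: starts 1:15pm before Gallery Hike ends 4:30pm, and ends 3:30pm after Gallery Hike starts 1:45pm → overlap.
Gallery Transfer: starts 1:45pm before Gallery Hike ends 4:30pm, and ends 4:30pm after Gallery Hike starts 1:45pm → overlap.
Museum Visit: starts 7:15pm at or after Gallery Hike ends 4:30pm → clear.
Gallery Hike overlaps Harbour Hike, Gallery Transfer.

Yes — it overlaps Gallery Transfer, Harbour Hike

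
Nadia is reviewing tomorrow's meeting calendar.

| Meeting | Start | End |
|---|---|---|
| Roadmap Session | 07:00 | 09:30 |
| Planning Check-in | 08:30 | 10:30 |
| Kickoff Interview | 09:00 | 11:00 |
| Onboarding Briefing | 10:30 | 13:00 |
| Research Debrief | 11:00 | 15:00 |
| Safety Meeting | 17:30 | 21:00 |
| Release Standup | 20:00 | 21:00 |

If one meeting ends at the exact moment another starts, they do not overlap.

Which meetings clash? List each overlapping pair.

Kickoff Interview & Onboarding Briefing, Kickoff Interview & Planning Check-in, Kickoff Interview & Roadmap Session, Onboarding Briefing & Research Debrief, Planning Check-in & Roadmap Session, Release Standup & Safety Meeting

Sorted by start: Roadmap Session, Planning Check-in, Kickoff Interview, Onboarding Briefing, Research Debrief, Safety Meeting, Release Standup.
Planning Check-in starts before Roadmap Session ends → Roadmap Session and Planning Check-in overlap.
Kickoff Interview starts before Roadmap Session ends → Roadmap Session and Kickoff Interview overlap.
Onboarding Briefing starts after Roadmap Session ends, so nothing later overlaps Roadmap Session either.
Kickoff Interview starts before Planning Check-in ends → Planning Check-in and Kickoff Interview overlap.
Onboarding Briefing starts exactly when Planning Check-in ends (back-to-back, no overlap), so nothing later overlaps Planning Check-in either.
Onboarding Briefing starts before Kickoff Interview ends → Kickoff Interview and Onboarding Briefing overlap.
Research Debrief starts exactly when Kickoff Interview ends (back-to-back, no overlap), so nothing later overlaps Kickoff Interview either.
Research Debrief starts before Onboarding Briefing ends → Onboarding Briefing and Research Debrief overlap.
Safety Meeting starts after Onboarding Briefing ends, so nothing later overlaps Onboarding Briefing either.
Safety Meeting starts after Research Debrief ends, so nothing later overlaps Research Debrief either.
Release Standup starts before Safety Meeting ends → Safety Meeting and Release Standup overlap.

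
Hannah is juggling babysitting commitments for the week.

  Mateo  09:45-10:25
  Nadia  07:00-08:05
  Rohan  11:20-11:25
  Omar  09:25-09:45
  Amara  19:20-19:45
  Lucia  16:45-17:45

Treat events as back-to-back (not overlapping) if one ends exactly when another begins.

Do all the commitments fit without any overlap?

Yes

Two intervals overlap when each starts before the other ends.
Sorted by start: Nadia, Omar, Mateo, Rohan, Lucia, Amara.
Omar starts after Nadia ends, so nothing later overlaps Nadia either.
Mateo starts exactly when Omar ends (back-to-back, no overlap), so nothing later overlaps Omar either.
Rohan starts after Mateo ends, so nothing later overlaps Mateo either.
Lucia starts after Rohan ends, so nothing later overlaps Rohan either.
Amara starts after Lucia ends.
Every pair is clear; the schedule has no overlaps.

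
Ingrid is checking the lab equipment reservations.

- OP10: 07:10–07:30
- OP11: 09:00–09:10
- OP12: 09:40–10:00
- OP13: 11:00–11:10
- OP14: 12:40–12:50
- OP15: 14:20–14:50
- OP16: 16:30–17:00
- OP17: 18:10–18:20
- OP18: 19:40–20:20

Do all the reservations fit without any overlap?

Sorted by start: OP10, OP11, OP12, OP13, OP14, OP15, OP16, OP17, OP18.
OP11 starts after OP10 ends, so nothing later overlaps OP10 either.
OP12 starts after OP11 ends, so nothing later overlaps OP11 either.
OP13 starts after OP12 ends, so nothing later overlaps OP12 either.
OP14 starts after OP13 ends, so nothing later overlaps OP13 either.
OP15 starts after OP14 ends, so nothing later overlaps OP14 either.
OP16 starts after OP15 ends, so nothing later overlaps OP15 either.
OP17 starts after OP16 ends, so nothing later overlaps OP16 either.
OP18 starts after OP17 ends.
Every pair is clear; the schedule has no overlaps.

Yes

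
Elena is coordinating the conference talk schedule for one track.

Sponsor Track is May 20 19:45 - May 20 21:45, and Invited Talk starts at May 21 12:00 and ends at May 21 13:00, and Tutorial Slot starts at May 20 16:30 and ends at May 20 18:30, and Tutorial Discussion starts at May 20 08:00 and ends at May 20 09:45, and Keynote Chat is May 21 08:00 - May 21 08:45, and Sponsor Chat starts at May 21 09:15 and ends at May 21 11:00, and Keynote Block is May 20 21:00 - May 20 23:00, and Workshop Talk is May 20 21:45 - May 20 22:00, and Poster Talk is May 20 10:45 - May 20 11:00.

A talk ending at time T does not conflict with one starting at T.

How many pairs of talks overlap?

Check each pair: they overlap iff neither finishes before the other starts.
Sorted by start: Tutorial Discussion, Poster Talk, Tutorial Slot, Sponsor Track, Keynote Block, Workshop Talk, Keynote Chat, Sponsor Chat, Invited Talk.
Poster Talk starts after Tutorial Discussion ends — done with Tutorial Discussion.
Tutorial Slot starts after Poster Talk ends — done with Poster Talk.
Sponsor Track starts after Tutorial Slot ends — done with Tutorial Slot.
Keynote Block starts before Sponsor Track ends → Sponsor Track and Keynote Block overlap.
Workshop Talk starts exactly when Sponsor Track ends (back-to-back, no overlap) — done with Sponsor Track.
Workshop Talk starts before Keynote Block ends → Keynote Block and Workshop Talk overlap.
Keynote Chat starts after Keynote Block ends — done with Keynote Block.
Keynote Chat starts after Workshop Talk ends — done with Workshop Talk.
Sponsor Chat starts after Keynote Chat ends — done with Keynote Chat.
Invited Talk starts after Sponsor Chat ends.
Overlapping pairs: Keynote Block & Sponsor Track, Keynote Block & Workshop Talk — 2 in total.

2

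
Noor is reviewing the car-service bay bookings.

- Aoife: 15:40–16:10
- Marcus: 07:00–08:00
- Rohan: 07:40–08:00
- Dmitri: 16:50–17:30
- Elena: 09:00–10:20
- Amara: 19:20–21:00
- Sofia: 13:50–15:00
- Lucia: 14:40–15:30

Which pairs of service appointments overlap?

Lucia & Sofia, Marcus & Rohan

Sorted by start: Marcus, Rohan, Elena, Sofia, Lucia, Aoife, Dmitri, Amara.
Rohan starts before Marcus ends → Marcus and Rohan overlap.
Elena starts after Marcus ends; Marcus is clear from here.
Elena starts after Rohan ends; Rohan is clear from here.
Sofia starts after Elena ends; Elena is clear from here.
Lucia starts before Sofia ends → Sofia and Lucia overlap.
Aoife starts after Sofia ends; Sofia is clear from here.
Aoife starts after Lucia ends; Lucia is clear from here.
Dmitri starts after Aoife ends; Aoife is clear from here.
Amara starts after Dmitri ends.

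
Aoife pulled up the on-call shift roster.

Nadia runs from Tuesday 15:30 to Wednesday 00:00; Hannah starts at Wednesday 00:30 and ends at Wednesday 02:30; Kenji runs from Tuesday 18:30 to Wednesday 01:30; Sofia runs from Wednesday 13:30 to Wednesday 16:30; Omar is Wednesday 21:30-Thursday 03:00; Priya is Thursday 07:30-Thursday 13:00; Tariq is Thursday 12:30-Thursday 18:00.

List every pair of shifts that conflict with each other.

Two intervals overlap when each starts before the other ends.
Sorted by start: Nadia, Kenji, Hannah, Sofia, Omar, Priya, Tariq.
Kenji starts before Nadia ends → Nadia and Kenji overlap.
Hannah starts after Nadia ends — done with Nadia.
Hannah starts before Kenji ends → Kenji and Hannah overlap.
Sofia starts after Kenji ends — done with Kenji.
Sofia starts after Hannah ends — done with Hannah.
Omar starts after Sofia ends — done with Sofia.
Priya starts after Omar ends — done with Omar.
Tariq starts before Priya ends → Priya and Tariq overlap.

Hannah & Kenji, Kenji & Nadia, Priya & Tariq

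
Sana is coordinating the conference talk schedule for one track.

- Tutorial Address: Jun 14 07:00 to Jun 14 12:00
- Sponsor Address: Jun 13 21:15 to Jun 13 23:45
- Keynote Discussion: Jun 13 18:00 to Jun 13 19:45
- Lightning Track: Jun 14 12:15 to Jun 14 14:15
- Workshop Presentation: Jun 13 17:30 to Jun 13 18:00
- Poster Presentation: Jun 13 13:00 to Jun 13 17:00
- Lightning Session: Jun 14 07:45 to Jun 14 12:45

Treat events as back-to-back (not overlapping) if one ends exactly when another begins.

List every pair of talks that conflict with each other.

Two intervals overlap when each starts before the other ends.
Sorted by start: Poster Presentation, Workshop Presentation, Keynote Discussion, Sponsor Address, Tutorial Address, Lightning Session, Lightning Track.
Workshop Presentation starts after Poster Presentation ends, so Poster Presentation has no further overlaps.
Keynote Discussion starts exactly when Workshop Presentation ends (back-to-back, no overlap), so Workshop Presentation has no further overlaps.
Sponsor Address starts after Keynote Discussion ends, so Keynote Discussion has no further overlaps.
Tutorial Address starts after Sponsor Address ends, so Sponsor Address has no further overlaps.
Lightning Session starts before Tutorial Address ends → Tutorial Address and Lightning Session overlap.
Lightning Track starts after Tutorial Address ends.
Lightning Track starts before Lightning Session ends → Lightning Session and Lightning Track overlap.

Lightning Session & Lightning Track, Lightning Session & Tutorial Address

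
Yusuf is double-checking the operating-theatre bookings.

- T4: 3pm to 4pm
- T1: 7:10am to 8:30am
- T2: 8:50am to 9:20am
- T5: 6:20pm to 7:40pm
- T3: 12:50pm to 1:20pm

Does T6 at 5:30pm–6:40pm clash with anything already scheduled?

T1: ends 8:30am at or before T6 starts 5:30pm → clear.
T2: ends 9:20am at or before T6 starts 5:30pm → clear.
T3: ends 1:20pm at or before T6 starts 5:30pm → clear.
T4: ends 4pm at or before T6 starts 5:30pm → clear.
T5: starts 6:20pm before T6 ends 6:40pm, and ends 7:40pm after T6 starts 5:30pm → overlap.
T6 overlaps T5.

Yes — it overlaps T5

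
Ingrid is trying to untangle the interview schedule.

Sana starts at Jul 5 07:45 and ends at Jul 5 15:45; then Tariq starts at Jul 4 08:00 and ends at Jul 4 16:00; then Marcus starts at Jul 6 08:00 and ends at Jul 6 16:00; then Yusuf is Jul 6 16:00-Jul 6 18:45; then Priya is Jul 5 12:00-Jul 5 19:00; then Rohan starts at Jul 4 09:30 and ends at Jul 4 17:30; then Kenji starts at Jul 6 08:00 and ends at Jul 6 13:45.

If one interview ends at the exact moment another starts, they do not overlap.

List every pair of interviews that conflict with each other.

Sorted by start: Tariq, Rohan, Sana, Priya, Marcus, Kenji, Yusuf.
Rohan starts before Tariq ends → Tariq and Rohan overlap.
Sana starts after Tariq ends, so nothing later overlaps Tariq either.
Sana starts after Rohan ends, so nothing later overlaps Rohan either.
Priya starts before Sana ends → Sana and Priya overlap.
Marcus starts after Sana ends, so nothing later overlaps Sana either.
Marcus starts after Priya ends, so nothing later overlaps Priya either.
Kenji starts before Marcus ends → Marcus and Kenji overlap.
Yusuf starts exactly when Marcus ends (back-to-back, no overlap).
Yusuf starts after Kenji ends.

Kenji & Marcus, Priya & Sana, Rohan & Tariq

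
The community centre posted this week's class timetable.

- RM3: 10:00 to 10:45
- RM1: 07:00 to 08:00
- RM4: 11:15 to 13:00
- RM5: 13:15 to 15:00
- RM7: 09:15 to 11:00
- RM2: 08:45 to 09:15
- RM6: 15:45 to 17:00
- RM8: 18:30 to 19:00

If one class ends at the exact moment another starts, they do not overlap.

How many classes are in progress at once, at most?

Sweep the timeline, counting +1 at each start and −1 at each end (ends before starts at a tie):
07:00 start RM1 → 1
08:00 end RM1 → 0
08:45 start RM2 → 1
09:15 end RM2 → 0
09:15 start RM7 → 1
10:00 start RM3 → 2
10:45 end RM3 → 1
11:00 end RM7 → 0
11:15 start RM4 → 1
13:00 end RM4 → 0
13:15 start RM5 → 1
15:00 end RM5 → 0
15:45 start RM6 → 1
17:00 end RM6 → 0
18:30 start RM8 → 1
19:00 end RM8 → 0
Peak is 2, at 10:00 (RM3, RM7).

2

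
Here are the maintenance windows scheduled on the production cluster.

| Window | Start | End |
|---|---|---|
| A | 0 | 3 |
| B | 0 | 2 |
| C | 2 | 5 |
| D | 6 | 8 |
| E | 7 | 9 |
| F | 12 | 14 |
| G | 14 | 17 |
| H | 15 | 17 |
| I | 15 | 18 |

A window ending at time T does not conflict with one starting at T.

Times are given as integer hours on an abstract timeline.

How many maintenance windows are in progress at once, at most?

3

Sort all start/end points and keep a running count:
0 start A → 1
0 start B → 2
2 end B → 1
2 start C → 2
3 end A → 1
5 end C → 0
6 start D → 1
7 start E → 2
8 end D → 1
9 end E → 0
12 start F → 1
14 end F → 0
14 start G → 1
15 start H → 2
15 start I → 3
17 end G → 2
17 end H → 1
18 end I → 0
Peak is 3, at 15 (G, H, I).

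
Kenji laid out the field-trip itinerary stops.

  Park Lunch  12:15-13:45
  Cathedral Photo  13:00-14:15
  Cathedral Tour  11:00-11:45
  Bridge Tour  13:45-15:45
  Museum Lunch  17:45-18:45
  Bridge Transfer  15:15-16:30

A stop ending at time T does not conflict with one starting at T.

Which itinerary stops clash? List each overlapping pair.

Sorted by start: Cathedral Tour, Park Lunch, Cathedral Photo, Bridge Tour, Bridge Transfer, Museum Lunch.
Park Lunch starts after Cathedral Tour ends, so nothing later overlaps Cathedral Tour either.
Cathedral Photo starts before Park Lunch ends → Park Lunch and Cathedral Photo overlap.
Bridge Tour starts exactly when Park Lunch ends (back-to-back, no overlap), so nothing later overlaps Park Lunch either.
Bridge Tour starts before Cathedral Photo ends → Cathedral Photo and Bridge Tour overlap.
Bridge Transfer starts after Cathedral Photo ends, so nothing later overlaps Cathedral Photo either.
Bridge Transfer starts before Bridge Tour ends → Bridge Tour and Bridge Transfer overlap.
Museum Lunch starts after Bridge Tour ends.
Museum Lunch starts after Bridge Transfer ends.

Bridge Tour & Bridge Transfer, Bridge Tour & Cathedral Photo, Cathedral Photo & Park Lunch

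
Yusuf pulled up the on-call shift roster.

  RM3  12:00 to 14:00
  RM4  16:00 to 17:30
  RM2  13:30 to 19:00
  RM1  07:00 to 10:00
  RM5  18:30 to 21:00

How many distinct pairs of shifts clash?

Check each pair: they overlap iff neither finishes before the other starts.
Sorted by start: RM1, RM3, RM2, RM4, RM5.
RM3 starts after RM1 ends — done with RM1.
RM2 starts before RM3 ends → RM3 and RM2 overlap.
RM4 starts after RM3 ends — done with RM3.
RM4 starts before RM2 ends → RM2 and RM4 overlap.
RM5 starts before RM2 ends → RM2 and RM5 overlap.
RM5 starts after RM4 ends.
Overlapping pairs: RM2 & RM3, RM2 & RM4, RM2 & RM5 — 3 in total.

3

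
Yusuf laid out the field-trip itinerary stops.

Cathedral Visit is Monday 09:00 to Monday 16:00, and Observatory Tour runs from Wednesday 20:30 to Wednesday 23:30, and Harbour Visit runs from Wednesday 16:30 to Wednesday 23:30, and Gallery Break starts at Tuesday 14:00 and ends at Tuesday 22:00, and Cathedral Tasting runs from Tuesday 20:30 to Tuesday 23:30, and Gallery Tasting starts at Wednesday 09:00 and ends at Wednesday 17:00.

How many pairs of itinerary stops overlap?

Two intervals overlap when each starts before the other ends.
Sorted by start: Cathedral Visit, Gallery Break, Cathedral Tasting, Gallery Tasting, Harbour Visit, Observatory Tour.
Gallery Break starts after Cathedral Visit ends — done with Cathedral Visit.
Cathedral Tasting starts before Gallery Break ends → Gallery Break and Cathedral Tasting overlap.
Gallery Tasting starts after Gallery Break ends — done with Gallery Break.
Gallery Tasting starts after Cathedral Tasting ends — done with Cathedral Tasting.
Harbour Visit starts before Gallery Tasting ends → Gallery Tasting and Harbour Visit overlap.
Observatory Tour starts after Gallery Tasting ends.
Observatory Tour starts before Harbour Visit ends → Harbour Visit and Observatory Tour overlap.
Overlapping pairs: Cathedral Tasting & Gallery Break, Gallery Tasting & Harbour Visit, Harbour Visit & Observatory Tour — 3 in total.

3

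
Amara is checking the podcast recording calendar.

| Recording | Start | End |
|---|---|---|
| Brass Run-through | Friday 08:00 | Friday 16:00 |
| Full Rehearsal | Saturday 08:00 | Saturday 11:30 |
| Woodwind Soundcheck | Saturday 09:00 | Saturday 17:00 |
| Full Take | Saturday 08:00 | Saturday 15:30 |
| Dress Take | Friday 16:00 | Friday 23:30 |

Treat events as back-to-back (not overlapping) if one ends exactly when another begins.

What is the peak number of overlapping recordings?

Sort all start/end points and keep a running count:
Friday 08:00 start Brass Run-through → 1
Friday 16:00 end Brass Run-through → 0
Friday 16:00 start Dress Take → 1
Friday 23:30 end Dress Take → 0
Saturday 08:00 start Full Rehearsal → 1
Saturday 08:00 start Full Take → 2
Saturday 09:00 start Woodwind Soundcheck → 3
Saturday 11:30 end Full Rehearsal → 2
Saturday 15:30 end Full Take → 1
Saturday 17:00 end Woodwind Soundcheck → 0
Peak is 3, at Saturday 09:00 (Full Rehearsal, Full Take, Woodwind Soundcheck).

3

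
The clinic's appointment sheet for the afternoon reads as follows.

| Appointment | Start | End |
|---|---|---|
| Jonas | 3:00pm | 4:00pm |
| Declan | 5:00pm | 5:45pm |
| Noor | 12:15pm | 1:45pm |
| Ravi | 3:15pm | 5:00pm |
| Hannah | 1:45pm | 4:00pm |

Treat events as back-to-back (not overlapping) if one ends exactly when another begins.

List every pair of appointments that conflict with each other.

Hannah & Jonas, Hannah & Ravi, Jonas & Ravi

Two intervals overlap when each starts before the other ends.
Sorted by start: Noor, Hannah, Jonas, Ravi, Declan.
Hannah starts exactly when Noor ends (back-to-back, no overlap) — done with Noor.
Jonas starts before Hannah ends → Hannah and Jonas overlap.
Ravi starts before Hannah ends → Hannah and Ravi overlap.
Declan starts after Hannah ends.
Ravi starts before Jonas ends → Jonas and Ravi overlap.
Declan starts after Jonas ends.
Declan starts exactly when Ravi ends (back-to-back, no overlap).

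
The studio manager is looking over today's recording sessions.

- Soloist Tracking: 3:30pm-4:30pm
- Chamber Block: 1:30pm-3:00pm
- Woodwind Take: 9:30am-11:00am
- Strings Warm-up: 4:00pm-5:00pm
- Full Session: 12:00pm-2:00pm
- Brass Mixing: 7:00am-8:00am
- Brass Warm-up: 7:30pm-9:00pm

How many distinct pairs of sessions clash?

Sorted by start: Brass Mixing, Woodwind Take, Full Session, Chamber Block, Soloist Tracking, Strings Warm-up, Brass Warm-up.
Woodwind Take starts after Brass Mixing ends; Brass Mixing is clear from here.
Full Session starts after Woodwind Take ends; Woodwind Take is clear from here.
Chamber Block starts before Full Session ends → Full Session and Chamber Block overlap.
Soloist Tracking starts after Full Session ends; Full Session is clear from here.
Soloist Tracking starts after Chamber Block ends; Chamber Block is clear from here.
Strings Warm-up starts before Soloist Tracking ends → Soloist Tracking and Strings Warm-up overlap.
Brass Warm-up starts after Soloist Tracking ends.
Brass Warm-up starts after Strings Warm-up ends.
Overlapping pairs: Chamber Block & Full Session, Soloist Tracking & Strings Warm-up — 2 in total.

2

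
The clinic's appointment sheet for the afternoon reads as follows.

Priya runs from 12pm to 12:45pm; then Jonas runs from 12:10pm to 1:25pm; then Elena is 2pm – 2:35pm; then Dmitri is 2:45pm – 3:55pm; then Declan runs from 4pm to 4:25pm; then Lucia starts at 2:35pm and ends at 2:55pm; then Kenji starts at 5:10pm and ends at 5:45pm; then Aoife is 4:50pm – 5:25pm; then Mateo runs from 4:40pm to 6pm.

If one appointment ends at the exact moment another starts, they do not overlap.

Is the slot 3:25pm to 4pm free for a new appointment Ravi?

Priya: ends 12:45pm at or before Ravi starts 3:25pm → clear.
Jonas: ends 1:25pm at or before Ravi starts 3:25pm → clear.
Elena: ends 2:35pm at or before Ravi starts 3:25pm → clear.
Lucia: ends 2:55pm at or before Ravi starts 3:25pm → clear.
Dmitri: starts 2:45pm before Ravi ends 4pm, and ends 3:55pm after Ravi starts 3:25pm → overlap.
Declan: starts 4pm at or after Ravi ends 4pm → clear.
Mateo: starts 4:40pm at or after Ravi ends 4pm → clear.
Aoife: starts 4:50pm at or after Ravi ends 4pm → clear.
Kenji: starts 5:10pm at or after Ravi ends 4pm → clear.
Ravi overlaps Dmitri.

No — it overlaps Dmitri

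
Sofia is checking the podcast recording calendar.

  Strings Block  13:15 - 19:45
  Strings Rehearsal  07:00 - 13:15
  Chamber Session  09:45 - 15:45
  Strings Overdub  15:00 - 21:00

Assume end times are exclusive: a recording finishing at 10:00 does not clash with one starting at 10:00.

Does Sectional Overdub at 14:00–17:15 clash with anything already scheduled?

Strings Rehearsal: ends 13:15 at or before Sectional Overdub starts 14:00 → clear.
Chamber Session: starts 09:45 before Sectional Overdub ends 17:15, and ends 15:45 after Sectional Overdub starts 14:00 → overlap.
Strings Block: starts 13:15 before Sectional Overdub ends 17:15, and ends 19:45 after Sectional Overdub starts 14:00 → overlap.
Strings Overdub: starts 15:00 before Sectional Overdub ends 17:15, and ends 21:00 after Sectional Overdub starts 14:00 → overlap.
Sectional Overdub overlaps Strings Overdub, Chamber Session, Strings Block.

Yes — it overlaps Chamber Session, Strings Block, Strings Overdub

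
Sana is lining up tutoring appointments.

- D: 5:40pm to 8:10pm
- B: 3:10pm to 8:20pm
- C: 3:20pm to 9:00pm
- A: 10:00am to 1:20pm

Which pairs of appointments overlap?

B & C, B & D, C & D

Check each pair: they overlap iff neither finishes before the other starts.
Sorted by start: A, B, C, D.
B starts after A ends; A is clear from here.
C starts before B ends → B and C overlap.
D starts before B ends → B and D overlap.
D starts before C ends → C and D overlap.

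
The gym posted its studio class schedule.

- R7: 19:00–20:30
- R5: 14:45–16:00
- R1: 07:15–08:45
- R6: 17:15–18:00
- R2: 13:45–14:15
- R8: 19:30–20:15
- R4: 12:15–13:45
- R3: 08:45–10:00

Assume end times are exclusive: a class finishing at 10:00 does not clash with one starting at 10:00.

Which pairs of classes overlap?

Check each pair: they overlap iff neither finishes before the other starts.
Sorted by start: R1, R3, R4, R2, R5, R6, R7, R8.
R3 starts exactly when R1 ends (back-to-back, no overlap), so nothing later overlaps R1 either.
R4 starts after R3 ends, so nothing later overlaps R3 either.
R2 starts exactly when R4 ends (back-to-back, no overlap), so nothing later overlaps R4 either.
R5 starts after R2 ends, so nothing later overlaps R2 either.
R6 starts after R5 ends, so nothing later overlaps R5 either.
R7 starts after R6 ends, so nothing later overlaps R6 either.
R8 starts before R7 ends → R7 and R8 overlap.

R7 & R8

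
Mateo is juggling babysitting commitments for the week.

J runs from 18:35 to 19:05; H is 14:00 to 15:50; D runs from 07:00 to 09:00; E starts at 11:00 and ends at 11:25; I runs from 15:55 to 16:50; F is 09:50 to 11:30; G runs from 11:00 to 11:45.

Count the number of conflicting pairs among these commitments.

Check each pair: they overlap iff neither finishes before the other starts.
Sorted by start: D, F, E, G, H, I, J.
F starts after D ends, so D has no further overlaps.
E starts before F ends → F and E overlap.
G starts before F ends → F and G overlap.
H starts after F ends, so F has no further overlaps.
G starts before E ends → E and G overlap.
H starts after E ends, so E has no further overlaps.
H starts after G ends, so G has no further overlaps.
I starts after H ends, so H has no further overlaps.
J starts after I ends.
Overlapping pairs: E & F, E & G, F & G — 3 in total.

3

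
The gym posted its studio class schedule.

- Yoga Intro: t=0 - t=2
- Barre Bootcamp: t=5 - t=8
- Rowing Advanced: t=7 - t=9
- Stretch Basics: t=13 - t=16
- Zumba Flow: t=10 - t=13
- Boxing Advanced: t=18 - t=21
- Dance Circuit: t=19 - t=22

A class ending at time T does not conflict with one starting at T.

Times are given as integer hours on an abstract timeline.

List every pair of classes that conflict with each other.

Sorted by start: Yoga Intro, Barre Bootcamp, Rowing Advanced, Zumba Flow, Stretch Basics, Boxing Advanced, Dance Circuit.
Barre Bootcamp starts after Yoga Intro ends, so Yoga Intro has no further overlaps.
Rowing Advanced starts before Barre Bootcamp ends → Barre Bootcamp and Rowing Advanced overlap.
Zumba Flow starts after Barre Bootcamp ends, so Barre Bootcamp has no further overlaps.
Zumba Flow starts after Rowing Advanced ends, so Rowing Advanced has no further overlaps.
Stretch Basics starts exactly when Zumba Flow ends (back-to-back, no overlap), so Zumba Flow has no further overlaps.
Boxing Advanced starts after Stretch Basics ends, so Stretch Basics has no further overlaps.
Dance Circuit starts before Boxing Advanced ends → Boxing Advanced and Dance Circuit overlap.

Barre Bootcamp & Rowing Advanced, Boxing Advanced & Dance Circuit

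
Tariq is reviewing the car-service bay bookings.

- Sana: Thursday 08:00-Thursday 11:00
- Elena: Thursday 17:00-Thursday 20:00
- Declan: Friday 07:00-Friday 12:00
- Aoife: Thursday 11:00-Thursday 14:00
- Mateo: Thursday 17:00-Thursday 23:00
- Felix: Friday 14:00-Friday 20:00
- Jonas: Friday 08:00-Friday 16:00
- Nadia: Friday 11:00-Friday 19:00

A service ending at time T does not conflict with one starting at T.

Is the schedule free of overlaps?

No

Sorted by start: Sana, Aoife, Elena, Mateo, Declan, Jonas, Nadia, Felix.
Aoife starts exactly when Sana ends (back-to-back, no overlap), so Sana has no further overlaps.
Elena starts after Aoife ends, so Aoife has no further overlaps.
Mateo starts before Elena ends → Elena and Mateo overlap.
That's a conflict, so the schedule is not conflict-free.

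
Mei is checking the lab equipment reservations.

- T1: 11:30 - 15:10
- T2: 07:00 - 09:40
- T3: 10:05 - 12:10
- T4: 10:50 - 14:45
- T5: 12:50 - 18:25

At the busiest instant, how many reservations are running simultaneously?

Walk through starts and ends in time order (an end at T is processed before a start at T):
07:00 start T2 → 1
09:40 end T2 → 0
10:05 start T3 → 1
10:50 start T4 → 2
11:30 start T1 → 3
12:10 end T3 → 2
12:50 start T5 → 3
14:45 end T4 → 2
15:10 end T1 → 1
18:25 end T5 → 0
Peak is 3, at 11:30 (T1, T3, T4).

3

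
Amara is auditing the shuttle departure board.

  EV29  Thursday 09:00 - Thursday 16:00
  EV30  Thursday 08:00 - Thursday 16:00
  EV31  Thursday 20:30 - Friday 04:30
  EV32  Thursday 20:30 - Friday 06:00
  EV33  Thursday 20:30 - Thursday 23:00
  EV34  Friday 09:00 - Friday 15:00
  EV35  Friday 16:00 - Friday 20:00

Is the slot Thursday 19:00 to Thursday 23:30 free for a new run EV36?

EV30: ends Thursday 16:00 at or before EV36 starts Thursday 19:00 → clear.
EV29: ends Thursday 16:00 at or before EV36 starts Thursday 19:00 → clear.
EV31: starts Thursday 20:30 before EV36 ends Thursday 23:30, and ends Friday 04:30 after EV36 starts Thursday 19:00 → overlap.
EV32: starts Thursday 20:30 before EV36 ends Thursday 23:30, and ends Friday 06:00 after EV36 starts Thursday 19:00 → overlap.
EV33: starts Thursday 20:30 before EV36 ends Thursday 23:30, and ends Thursday 23:00 after EV36 starts Thursday 19:00 → overlap.
EV34: starts Friday 09:00 at or after EV36 ends Thursday 23:30 → clear.
EV35: starts Friday 16:00 at or after EV36 ends Thursday 23:30 → clear.
EV36 overlaps EV31, EV32, EV33.

No — it overlaps EV31, EV32, EV33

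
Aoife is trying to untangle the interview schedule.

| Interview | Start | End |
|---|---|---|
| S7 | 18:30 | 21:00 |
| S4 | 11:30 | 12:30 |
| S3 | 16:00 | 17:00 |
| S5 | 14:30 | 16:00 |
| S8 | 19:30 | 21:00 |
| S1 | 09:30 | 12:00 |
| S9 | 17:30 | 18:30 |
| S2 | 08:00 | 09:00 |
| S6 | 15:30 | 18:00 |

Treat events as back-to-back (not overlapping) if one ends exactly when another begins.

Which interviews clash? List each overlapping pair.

Sorted by start: S2, S1, S4, S5, S6, S3, S9, S7, S8.
S1 starts after S2 ends, so nothing later overlaps S2 either.
S4 starts before S1 ends → S1 and S4 overlap.
S5 starts after S1 ends, so nothing later overlaps S1 either.
S5 starts after S4 ends, so nothing later overlaps S4 either.
S6 starts before S5 ends → S5 and S6 overlap.
S3 starts exactly when S5 ends (back-to-back, no overlap), so nothing later overlaps S5 either.
S3 starts before S6 ends → S6 and S3 overlap.
S9 starts before S6 ends → S6 and S9 overlap.
S7 starts after S6 ends, so nothing later overlaps S6 either.
S9 starts after S3 ends, so nothing later overlaps S3 either.
S7 starts exactly when S9 ends (back-to-back, no overlap), so nothing later overlaps S9 either.
S8 starts before S7 ends → S7 and S8 overlap.

S1 & S4, S3 & S6, S5 & S6, S6 & S9, S7 & S8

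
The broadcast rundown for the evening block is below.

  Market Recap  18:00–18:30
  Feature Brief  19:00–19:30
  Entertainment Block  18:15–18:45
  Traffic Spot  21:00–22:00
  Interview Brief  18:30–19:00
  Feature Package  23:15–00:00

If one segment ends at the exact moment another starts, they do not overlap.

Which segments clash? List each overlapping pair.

Check each pair: they overlap iff neither finishes before the other starts.
Sorted by start: Market Recap, Entertainment Block, Interview Brief, Feature Brief, Traffic Spot, Feature Package.
Entertainment Block starts before Market Recap ends → Market Recap and Entertainment Block overlap.
Interview Brief starts exactly when Market Recap ends (back-to-back, no overlap); Market Recap is clear from here.
Interview Brief starts before Entertainment Block ends → Entertainment Block and Interview Brief overlap.
Feature Brief starts after Entertainment Block ends; Entertainment Block is clear from here.
Feature Brief starts exactly when Interview Brief ends (back-to-back, no overlap); Interview Brief is clear from here.
Traffic Spot starts after Feature Brief ends; Feature Brief is clear from here.
Feature Package starts after Traffic Spot ends.

Entertainment Block & Interview Brief, Entertainment Block & Market Recap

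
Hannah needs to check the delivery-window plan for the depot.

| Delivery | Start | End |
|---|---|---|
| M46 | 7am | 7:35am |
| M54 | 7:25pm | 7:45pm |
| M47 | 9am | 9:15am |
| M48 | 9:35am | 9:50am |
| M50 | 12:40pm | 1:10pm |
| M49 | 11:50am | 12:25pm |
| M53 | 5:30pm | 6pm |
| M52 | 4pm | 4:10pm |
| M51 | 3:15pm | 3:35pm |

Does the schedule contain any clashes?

No

Check each pair: they overlap iff neither finishes before the other starts.
Sorted by start: M46, M47, M48, M49, M50, M51, M52, M53, M54.
M47 starts after M46 ends, so nothing later overlaps M46 either.
M48 starts after M47 ends, so nothing later overlaps M47 either.
M49 starts after M48 ends, so nothing later overlaps M48 either.
M50 starts after M49 ends, so nothing later overlaps M49 either.
M51 starts after M50 ends, so nothing later overlaps M50 either.
M52 starts after M51 ends, so nothing later overlaps M51 either.
M53 starts after M52 ends, so nothing later overlaps M52 either.
M54 starts after M53 ends.
Every pair is clear; the schedule has no overlaps.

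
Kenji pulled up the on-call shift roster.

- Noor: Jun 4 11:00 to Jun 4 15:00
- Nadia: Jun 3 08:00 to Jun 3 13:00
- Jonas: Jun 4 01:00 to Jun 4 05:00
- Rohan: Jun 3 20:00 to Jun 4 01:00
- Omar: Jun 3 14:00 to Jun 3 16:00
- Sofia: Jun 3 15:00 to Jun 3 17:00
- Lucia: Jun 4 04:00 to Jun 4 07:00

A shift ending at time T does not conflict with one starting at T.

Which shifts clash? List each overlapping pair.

Sorted by start: Nadia, Omar, Sofia, Rohan, Jonas, Lucia, Noor.
Omar starts after Nadia ends — done with Nadia.
Sofia starts before Omar ends → Omar and Sofia overlap.
Rohan starts after Omar ends — done with Omar.
Rohan starts after Sofia ends — done with Sofia.
Jonas starts exactly when Rohan ends (back-to-back, no overlap) — done with Rohan.
Lucia starts before Jonas ends → Jonas and Lucia overlap.
Noor starts after Jonas ends.
Noor starts after Lucia ends.

Jonas & Lucia, Omar & Sofia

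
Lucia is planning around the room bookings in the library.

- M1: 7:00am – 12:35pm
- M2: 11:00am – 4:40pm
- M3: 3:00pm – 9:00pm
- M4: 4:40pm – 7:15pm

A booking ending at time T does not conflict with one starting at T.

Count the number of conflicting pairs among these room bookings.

Check each pair: they overlap iff neither finishes before the other starts.
Sorted by start: M1, M2, M3, M4.
M2 starts before M1 ends → M1 and M2 overlap.
M3 starts after M1 ends — done with M1.
M3 starts before M2 ends → M2 and M3 overlap.
M4 starts exactly when M2 ends (back-to-back, no overlap).
M4 starts before M3 ends → M3 and M4 overlap.
Overlapping pairs: M1 & M2, M2 & M3, M3 & M4 — 3 in total.

3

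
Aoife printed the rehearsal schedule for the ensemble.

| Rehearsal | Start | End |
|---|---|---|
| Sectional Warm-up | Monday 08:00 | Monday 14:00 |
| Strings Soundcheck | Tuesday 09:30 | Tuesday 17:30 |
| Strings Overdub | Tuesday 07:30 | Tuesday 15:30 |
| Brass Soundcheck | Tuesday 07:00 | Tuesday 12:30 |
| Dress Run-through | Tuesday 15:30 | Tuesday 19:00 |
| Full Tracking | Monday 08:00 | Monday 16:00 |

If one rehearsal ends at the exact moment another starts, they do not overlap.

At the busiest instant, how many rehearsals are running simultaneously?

3

Walk through starts and ends in time order (an end at T is processed before a start at T):
Monday 08:00 start Full Tracking → 1
Monday 08:00 start Sectional Warm-up → 2
Monday 14:00 end Sectional Warm-up → 1
Monday 16:00 end Full Tracking → 0
Tuesday 07:00 start Brass Soundcheck → 1
Tuesday 07:30 start Strings Overdub → 2
Tuesday 09:30 start Strings Soundcheck → 3
Tuesday 12:30 end Brass Soundcheck → 2
Tuesday 15:30 end Strings Overdub → 1
Tuesday 15:30 start Dress Run-through → 2
Tuesday 17:30 end Strings Soundcheck → 1
Tuesday 19:00 end Dress Run-through → 0
Peak is 3, at Tuesday 09:30 (Brass Soundcheck, Strings Overdub, Strings Soundcheck).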